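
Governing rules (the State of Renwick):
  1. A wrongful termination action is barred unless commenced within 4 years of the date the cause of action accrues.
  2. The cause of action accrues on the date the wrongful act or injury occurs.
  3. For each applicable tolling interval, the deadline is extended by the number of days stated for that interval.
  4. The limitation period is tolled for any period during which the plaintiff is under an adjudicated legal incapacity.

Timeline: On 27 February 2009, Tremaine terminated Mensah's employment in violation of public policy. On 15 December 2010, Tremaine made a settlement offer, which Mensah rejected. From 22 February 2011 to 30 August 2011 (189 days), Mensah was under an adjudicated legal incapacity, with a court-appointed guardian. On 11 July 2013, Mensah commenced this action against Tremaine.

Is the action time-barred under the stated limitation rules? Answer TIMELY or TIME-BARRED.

TIMELY

The claim accrued on 27 February 2009, when the wrongful act occurred.
The untolled deadline — 4 years after 27 February 2009 — is 27 February 2013.
The period was tolled for 189 days by the plaintiff's legal incapacity (22 February 2011 to 30 August 2011), pushing the deadline to 4 September 2013.
None of the other events listed affects the running of the period under the stated rules.
Mensah filed on 11 July 2013, before the 4 September 2013 deadline, so the action is timely.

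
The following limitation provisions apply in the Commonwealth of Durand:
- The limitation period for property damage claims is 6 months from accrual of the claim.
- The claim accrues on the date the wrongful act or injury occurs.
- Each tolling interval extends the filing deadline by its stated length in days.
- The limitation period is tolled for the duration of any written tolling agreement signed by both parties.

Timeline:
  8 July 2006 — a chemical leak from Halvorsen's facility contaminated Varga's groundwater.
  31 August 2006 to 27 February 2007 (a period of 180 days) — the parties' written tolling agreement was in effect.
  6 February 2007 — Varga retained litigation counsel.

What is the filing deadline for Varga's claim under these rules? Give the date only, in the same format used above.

7 July 2007

The claim accrued on 8 July 2006, when the wrongful act occurred.
6 months from 8 July 2006 is 8 January 2007.
Because the written tolling agreement ran from 31 August 2006 to 27 February 2007, the deadline is extended by 180 days to 7 July 2007.
None of the other events listed affects the running of the period under the stated rules.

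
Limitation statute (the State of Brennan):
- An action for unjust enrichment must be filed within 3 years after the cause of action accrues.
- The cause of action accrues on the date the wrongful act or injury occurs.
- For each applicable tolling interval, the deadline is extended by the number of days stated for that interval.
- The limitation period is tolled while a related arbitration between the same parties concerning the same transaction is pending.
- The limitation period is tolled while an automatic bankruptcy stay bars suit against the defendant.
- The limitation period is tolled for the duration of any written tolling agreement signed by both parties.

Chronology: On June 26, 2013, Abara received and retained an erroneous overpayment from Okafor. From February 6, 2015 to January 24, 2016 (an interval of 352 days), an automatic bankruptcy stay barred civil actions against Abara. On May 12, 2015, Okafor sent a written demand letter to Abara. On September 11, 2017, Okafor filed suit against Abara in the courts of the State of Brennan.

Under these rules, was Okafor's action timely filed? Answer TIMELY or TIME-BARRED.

The claim accrued on June 26, 2013, when the wrongful act occurred.
Adding the 3 years base period to June 26, 2013 gives a deadline of June 26, 2016, before any tolling.
The automatic bankruptcy stay from February 6, 2015 to January 24, 2016 tolled the period for 352 days, extending the deadline to June 13, 2017.
None of the other events listed affects the running of the period under the stated rules.
The September 11, 2017 filing falls after the June 13, 2017 deadline; the claim is time-barred.

TIME-BARRED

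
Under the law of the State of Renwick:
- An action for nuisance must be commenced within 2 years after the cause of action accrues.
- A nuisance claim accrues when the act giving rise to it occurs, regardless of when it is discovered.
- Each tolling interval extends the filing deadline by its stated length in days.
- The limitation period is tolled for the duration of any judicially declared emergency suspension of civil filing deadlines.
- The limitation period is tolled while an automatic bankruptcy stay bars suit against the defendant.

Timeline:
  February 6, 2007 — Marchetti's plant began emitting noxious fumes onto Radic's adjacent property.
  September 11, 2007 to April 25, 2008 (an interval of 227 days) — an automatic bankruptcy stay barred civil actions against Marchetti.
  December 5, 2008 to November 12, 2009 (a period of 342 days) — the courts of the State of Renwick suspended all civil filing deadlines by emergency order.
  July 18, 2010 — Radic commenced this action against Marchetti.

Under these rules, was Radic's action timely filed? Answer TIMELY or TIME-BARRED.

TIMELY

The limitation period began to run on February 6, 2007.
Adding the 2 years base period to February 6, 2007 gives a deadline of February 6, 2009, before any tolling.
Because the automatic bankruptcy stay ran from September 11, 2007 to April 25, 2008, the deadline is extended by 227 days to September 21, 2009.
The emergency suspension of filing deadlines from December 5, 2008 to November 12, 2009 tolled the period for 342 days, extending the deadline to August 29, 2010.
The July 18, 2010 filing precedes the August 29, 2010 deadline; the claim is timely.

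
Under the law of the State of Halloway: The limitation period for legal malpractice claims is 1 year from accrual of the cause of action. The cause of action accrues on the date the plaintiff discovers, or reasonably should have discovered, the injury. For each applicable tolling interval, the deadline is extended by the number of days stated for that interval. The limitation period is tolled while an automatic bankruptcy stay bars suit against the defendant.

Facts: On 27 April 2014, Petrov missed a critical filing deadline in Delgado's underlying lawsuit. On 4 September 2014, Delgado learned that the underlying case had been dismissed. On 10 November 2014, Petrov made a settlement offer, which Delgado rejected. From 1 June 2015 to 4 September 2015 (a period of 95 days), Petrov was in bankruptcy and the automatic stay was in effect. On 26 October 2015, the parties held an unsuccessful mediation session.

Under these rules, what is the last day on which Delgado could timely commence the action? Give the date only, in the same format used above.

8 December 2015

Accrual is tied to discovery, so the period began on 4 September 2014 rather than on 27 April 2014 when the act occurred.
1 year from 4 September 2014 is 4 September 2015.
The automatic bankruptcy stay from 1 June 2015 to 4 September 2015 tolled the period for 95 days, extending the deadline to 8 December 2015.
The other events in the timeline have no effect on the limitation period under the stated rules.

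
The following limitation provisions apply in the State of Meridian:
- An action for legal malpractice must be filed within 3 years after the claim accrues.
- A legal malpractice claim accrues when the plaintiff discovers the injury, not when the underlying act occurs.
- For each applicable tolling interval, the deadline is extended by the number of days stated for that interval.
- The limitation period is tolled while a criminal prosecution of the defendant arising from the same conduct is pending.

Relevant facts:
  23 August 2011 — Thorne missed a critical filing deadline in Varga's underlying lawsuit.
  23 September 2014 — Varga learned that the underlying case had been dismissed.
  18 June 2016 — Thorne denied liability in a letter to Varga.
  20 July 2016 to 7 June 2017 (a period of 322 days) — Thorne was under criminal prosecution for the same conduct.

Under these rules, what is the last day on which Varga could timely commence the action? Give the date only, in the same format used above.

11 August 2018

Under the discovery rule, the claim accrued on 23 September 2014, when Varga discovered the injury — not on the 23 August 2011 date of the underlying act.
The untolled deadline — 3 years after 23 September 2014 — is 23 September 2017.
The pending criminal prosecution from 20 July 2016 to 7 June 2017 tolled the period for 322 days, extending the deadline to 11 August 2018.
Nothing else in the chronology tolls or restarts the period.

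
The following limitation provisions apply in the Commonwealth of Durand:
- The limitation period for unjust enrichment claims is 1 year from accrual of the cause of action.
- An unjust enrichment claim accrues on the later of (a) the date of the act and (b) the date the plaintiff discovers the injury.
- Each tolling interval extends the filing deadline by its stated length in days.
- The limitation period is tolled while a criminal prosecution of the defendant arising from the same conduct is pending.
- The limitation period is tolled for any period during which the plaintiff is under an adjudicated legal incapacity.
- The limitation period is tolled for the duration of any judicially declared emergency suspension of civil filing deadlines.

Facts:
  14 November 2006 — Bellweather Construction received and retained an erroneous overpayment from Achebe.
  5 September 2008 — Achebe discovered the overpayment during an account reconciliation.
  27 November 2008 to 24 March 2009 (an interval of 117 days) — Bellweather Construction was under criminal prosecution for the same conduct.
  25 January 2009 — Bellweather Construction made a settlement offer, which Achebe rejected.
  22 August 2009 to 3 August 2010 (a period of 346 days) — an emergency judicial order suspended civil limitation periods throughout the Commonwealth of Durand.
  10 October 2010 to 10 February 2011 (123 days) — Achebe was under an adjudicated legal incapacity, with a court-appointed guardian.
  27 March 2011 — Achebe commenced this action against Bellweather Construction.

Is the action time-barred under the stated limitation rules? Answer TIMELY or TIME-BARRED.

TIMELY

Taking the later of the act (14 November 2006) and discovery (5 September 2008), the claim accrued on 5 September 2008.
Adding the 1 year base period to 5 September 2008 gives a deadline of 5 September 2009, before any tolling.
The pending criminal prosecution from 27 November 2008 to 24 March 2009 tolled the period for 117 days, extending the deadline to 31 December 2009.
The period was tolled for 346 days by the emergency suspension of filing deadlines (22 August 2009 to 3 August 2010), pushing the deadline to 12 December 2010.
The period was tolled for 123 days by the plaintiff's legal incapacity (10 October 2010 to 10 February 2011), pushing the deadline to 14 April 2011.
The other events in the timeline have no effect on the limitation period under the stated rules.
Achebe filed on 27 March 2011, before the 14 April 2011 deadline, so the action is timely.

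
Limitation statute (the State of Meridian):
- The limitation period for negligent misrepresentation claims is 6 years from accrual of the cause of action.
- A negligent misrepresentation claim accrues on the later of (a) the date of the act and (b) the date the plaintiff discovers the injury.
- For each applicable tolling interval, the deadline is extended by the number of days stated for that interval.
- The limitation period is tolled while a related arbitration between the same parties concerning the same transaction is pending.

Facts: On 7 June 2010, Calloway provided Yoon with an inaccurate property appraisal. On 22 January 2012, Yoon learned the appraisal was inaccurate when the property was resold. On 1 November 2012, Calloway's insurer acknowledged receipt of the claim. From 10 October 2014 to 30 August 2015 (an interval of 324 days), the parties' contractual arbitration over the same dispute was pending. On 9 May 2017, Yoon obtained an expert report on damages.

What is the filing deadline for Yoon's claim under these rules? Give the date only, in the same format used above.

12 December 2018

The claim accrued on 22 January 2012 — the later of the 7 June 2010 act and the 22 January 2012 discovery.
The untolled deadline — 6 years after 22 January 2012 — is 22 January 2018.
The period was tolled for 324 days by the pending related arbitration (10 October 2014 to 30 August 2015), pushing the deadline to 12 December 2018.
None of the other events listed affects the running of the period under the stated rules.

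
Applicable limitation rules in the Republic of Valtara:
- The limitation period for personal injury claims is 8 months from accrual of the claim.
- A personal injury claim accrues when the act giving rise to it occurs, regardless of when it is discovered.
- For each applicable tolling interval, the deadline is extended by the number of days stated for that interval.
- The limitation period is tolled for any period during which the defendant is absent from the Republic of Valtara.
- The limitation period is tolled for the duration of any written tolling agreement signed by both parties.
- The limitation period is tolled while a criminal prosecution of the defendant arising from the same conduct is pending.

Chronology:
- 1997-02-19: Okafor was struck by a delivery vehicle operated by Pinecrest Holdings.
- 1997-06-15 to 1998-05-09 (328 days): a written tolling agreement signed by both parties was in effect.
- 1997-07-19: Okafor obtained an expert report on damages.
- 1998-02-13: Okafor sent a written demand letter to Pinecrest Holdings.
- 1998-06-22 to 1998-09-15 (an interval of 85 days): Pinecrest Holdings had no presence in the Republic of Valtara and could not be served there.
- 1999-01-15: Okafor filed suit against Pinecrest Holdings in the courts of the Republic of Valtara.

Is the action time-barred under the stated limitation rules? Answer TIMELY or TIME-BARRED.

The claim accrued on 1997-02-19, the date of the act.
8 months from 1997-02-19 is 1997-10-19.
The period was tolled for 328 days by the written tolling agreement (1997-06-15 to 1998-05-09), pushing the deadline to 1998-09-12.
The period was tolled for 85 days by the defendant's absence from the jurisdiction (1998-06-22 to 1998-09-15), pushing the deadline to 1998-12-06.
Nothing else in the chronology tolls or restarts the period.
Okafor filed on 1999-01-15, after the 1998-12-06 deadline, so the action is time-barred.

TIME-BARRED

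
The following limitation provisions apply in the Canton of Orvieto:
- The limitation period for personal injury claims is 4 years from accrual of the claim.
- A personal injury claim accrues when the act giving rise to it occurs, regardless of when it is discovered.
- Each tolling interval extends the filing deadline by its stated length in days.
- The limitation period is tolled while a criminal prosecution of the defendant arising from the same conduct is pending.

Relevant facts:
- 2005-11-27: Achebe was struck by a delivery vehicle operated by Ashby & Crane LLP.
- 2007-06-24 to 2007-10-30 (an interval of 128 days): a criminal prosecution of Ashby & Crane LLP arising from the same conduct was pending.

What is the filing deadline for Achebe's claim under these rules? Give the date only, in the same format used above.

2010-04-04

The limitation period began to run on 2005-11-27.
The untolled deadline — 4 years after 2005-11-27 — is 2009-11-27.
Because the pending criminal prosecution ran from 2007-06-24 to 2007-10-30, the deadline is extended by 128 days to 2010-04-04.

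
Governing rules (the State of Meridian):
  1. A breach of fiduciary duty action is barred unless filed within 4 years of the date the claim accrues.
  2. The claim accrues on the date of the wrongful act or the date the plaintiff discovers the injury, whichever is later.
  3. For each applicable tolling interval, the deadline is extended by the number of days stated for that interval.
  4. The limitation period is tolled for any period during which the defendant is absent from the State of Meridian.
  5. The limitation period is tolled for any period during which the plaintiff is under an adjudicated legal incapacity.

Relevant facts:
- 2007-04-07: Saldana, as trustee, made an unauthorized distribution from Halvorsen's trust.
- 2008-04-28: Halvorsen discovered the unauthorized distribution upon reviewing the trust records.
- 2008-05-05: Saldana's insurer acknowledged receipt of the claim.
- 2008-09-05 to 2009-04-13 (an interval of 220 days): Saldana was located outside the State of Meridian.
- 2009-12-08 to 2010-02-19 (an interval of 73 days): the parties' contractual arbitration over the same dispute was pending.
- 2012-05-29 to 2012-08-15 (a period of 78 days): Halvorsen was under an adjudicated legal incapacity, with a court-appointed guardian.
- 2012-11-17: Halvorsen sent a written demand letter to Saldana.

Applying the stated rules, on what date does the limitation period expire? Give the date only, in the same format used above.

Because discovery on 2008-04-28 post-dates the 2007-04-07 act, accrual under the later-of rule falls on 2008-04-28.
The untolled deadline — 4 years after 2008-04-28 — is 2012-04-28.
The defendant's absence from the jurisdiction from 2008-09-05 to 2009-04-13 tolled the period for 220 days, extending the deadline to 2012-12-04.
The period was tolled for 78 days by the plaintiff's legal incapacity (2012-05-29 to 2012-08-15), pushing the deadline to 2013-02-20.
The pending related arbitration from 2009-12-08 to 2010-02-19 does not toll the period, because no stated rule makes a pending arbitration a tolling event.
Nothing else in the chronology tolls or restarts the period.

2013-02-20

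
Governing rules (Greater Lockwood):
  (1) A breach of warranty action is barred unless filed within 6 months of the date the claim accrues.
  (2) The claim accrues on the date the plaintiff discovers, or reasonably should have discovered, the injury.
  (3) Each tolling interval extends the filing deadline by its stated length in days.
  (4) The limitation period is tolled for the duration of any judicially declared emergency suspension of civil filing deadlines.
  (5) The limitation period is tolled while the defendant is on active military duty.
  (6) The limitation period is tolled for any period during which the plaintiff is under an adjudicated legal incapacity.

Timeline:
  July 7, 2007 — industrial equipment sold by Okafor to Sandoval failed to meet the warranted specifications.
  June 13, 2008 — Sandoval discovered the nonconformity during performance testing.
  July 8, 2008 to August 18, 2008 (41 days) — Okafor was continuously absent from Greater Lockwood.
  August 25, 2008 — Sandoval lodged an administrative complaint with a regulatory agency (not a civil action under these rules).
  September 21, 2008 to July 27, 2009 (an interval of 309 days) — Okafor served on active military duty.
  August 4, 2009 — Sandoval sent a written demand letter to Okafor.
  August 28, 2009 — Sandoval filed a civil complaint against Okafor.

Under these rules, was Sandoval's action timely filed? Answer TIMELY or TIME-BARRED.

TIMELY

The claim did not accrue until Sandoval discovered the injury on June 13, 2008; the July 7, 2007 act date does not start the clock under the stated rule.
Adding the 6 months base period to June 13, 2008 gives a deadline of December 13, 2008, before any tolling.
Because the defendant's active military service ran from September 21, 2008 to July 27, 2009, the deadline is extended by 309 days to October 18, 2009.
The defendant's absence from the jurisdiction from July 8, 2008 to August 18, 2008 does not toll the period, because no stated rule makes the defendant's absence a tolling event.
The other events in the timeline have no effect on the limitation period under the stated rules.
Filing on August 28, 2009 beat the October 18, 2009 deadline — the action is timely.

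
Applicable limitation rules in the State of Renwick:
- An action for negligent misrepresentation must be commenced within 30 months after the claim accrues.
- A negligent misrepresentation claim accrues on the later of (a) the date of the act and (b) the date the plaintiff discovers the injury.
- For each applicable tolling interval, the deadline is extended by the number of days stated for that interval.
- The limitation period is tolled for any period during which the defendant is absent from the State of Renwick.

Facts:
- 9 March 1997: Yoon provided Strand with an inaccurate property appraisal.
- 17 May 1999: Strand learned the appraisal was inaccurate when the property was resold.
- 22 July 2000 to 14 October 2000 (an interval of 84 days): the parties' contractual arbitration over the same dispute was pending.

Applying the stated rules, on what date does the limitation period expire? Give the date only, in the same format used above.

17 November 2001

The claim accrued on 17 May 1999 — the later of the 9 March 1997 act and the 17 May 1999 discovery.
30 months from 17 May 1999 is 17 November 2001.
No stated provision tolls the period for a pending arbitration, so the interval from 22 July 2000 to 14 October 2000 has no effect on the deadline.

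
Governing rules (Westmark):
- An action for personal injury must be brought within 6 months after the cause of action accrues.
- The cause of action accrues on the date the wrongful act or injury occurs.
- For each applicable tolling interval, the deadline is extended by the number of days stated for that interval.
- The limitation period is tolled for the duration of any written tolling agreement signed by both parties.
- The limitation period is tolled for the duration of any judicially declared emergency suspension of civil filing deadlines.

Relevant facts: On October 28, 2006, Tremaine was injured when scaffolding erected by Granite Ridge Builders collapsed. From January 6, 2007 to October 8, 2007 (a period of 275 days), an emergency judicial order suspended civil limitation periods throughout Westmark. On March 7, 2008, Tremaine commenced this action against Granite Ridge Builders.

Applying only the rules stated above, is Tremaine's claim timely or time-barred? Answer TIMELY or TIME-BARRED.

The limitation period began to run on October 28, 2006.
6 months from October 28, 2006 is April 28, 2007.
Because the emergency suspension of filing deadlines ran from January 6, 2007 to October 8, 2007, the deadline is extended by 275 days to January 28, 2008.
Tremaine filed on March 7, 2008, after the January 28, 2008 deadline, so the action is time-barred.

TIME-BARRED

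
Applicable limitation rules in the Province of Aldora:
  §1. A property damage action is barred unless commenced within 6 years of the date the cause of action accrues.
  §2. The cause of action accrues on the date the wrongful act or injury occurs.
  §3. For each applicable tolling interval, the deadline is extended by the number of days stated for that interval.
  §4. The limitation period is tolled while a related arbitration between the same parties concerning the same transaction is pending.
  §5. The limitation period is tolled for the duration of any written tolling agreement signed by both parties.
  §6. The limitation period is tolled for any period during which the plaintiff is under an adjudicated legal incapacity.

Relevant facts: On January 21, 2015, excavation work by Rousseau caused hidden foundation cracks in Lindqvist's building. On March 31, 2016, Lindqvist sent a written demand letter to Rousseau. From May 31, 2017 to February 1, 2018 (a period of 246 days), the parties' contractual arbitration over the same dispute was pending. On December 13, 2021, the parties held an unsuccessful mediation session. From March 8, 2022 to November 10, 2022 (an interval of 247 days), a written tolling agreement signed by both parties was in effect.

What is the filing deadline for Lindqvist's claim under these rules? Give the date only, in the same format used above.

The claim accrued on January 21, 2015, when the wrongful act occurred.
The untolled deadline — 6 years after January 21, 2015 — is January 21, 2021.
The period was tolled for 246 days by the pending related arbitration (May 31, 2017 to February 1, 2018), pushing the deadline to September 24, 2021.
The written tolling agreement from March 8, 2022 to November 10, 2022 began after the period had already run on September 24, 2021, so it has no tolling effect.
The other events in the timeline have no effect on the limitation period under the stated rules.

September 24, 2021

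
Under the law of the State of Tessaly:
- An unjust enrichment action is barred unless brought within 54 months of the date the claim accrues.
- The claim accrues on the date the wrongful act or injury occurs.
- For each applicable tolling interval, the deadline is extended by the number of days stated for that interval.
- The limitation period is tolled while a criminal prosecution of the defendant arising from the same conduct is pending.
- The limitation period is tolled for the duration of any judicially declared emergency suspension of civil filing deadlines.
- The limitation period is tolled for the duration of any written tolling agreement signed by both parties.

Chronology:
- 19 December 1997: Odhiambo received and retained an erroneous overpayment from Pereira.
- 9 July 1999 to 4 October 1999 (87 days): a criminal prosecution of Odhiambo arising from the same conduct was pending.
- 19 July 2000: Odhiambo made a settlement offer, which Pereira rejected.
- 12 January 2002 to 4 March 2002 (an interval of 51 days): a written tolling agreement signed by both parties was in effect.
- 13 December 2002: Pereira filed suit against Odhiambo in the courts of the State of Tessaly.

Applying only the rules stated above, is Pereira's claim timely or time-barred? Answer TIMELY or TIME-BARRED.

TIME-BARRED

The claim accrued on 19 December 1997, when the wrongful act occurred.
The untolled deadline — 54 months after 19 December 1997 — is 19 June 2002.
Because the pending criminal prosecution ran from 9 July 1999 to 4 October 1999, the deadline is extended by 87 days to 14 September 2002.
The period was tolled for 51 days by the written tolling agreement (12 January 2002 to 4 March 2002), pushing the deadline to 4 November 2002.
Nothing else in the chronology tolls or restarts the period.
Filing on 13 December 2002 missed the 4 November 2002 deadline — the action is time-barred.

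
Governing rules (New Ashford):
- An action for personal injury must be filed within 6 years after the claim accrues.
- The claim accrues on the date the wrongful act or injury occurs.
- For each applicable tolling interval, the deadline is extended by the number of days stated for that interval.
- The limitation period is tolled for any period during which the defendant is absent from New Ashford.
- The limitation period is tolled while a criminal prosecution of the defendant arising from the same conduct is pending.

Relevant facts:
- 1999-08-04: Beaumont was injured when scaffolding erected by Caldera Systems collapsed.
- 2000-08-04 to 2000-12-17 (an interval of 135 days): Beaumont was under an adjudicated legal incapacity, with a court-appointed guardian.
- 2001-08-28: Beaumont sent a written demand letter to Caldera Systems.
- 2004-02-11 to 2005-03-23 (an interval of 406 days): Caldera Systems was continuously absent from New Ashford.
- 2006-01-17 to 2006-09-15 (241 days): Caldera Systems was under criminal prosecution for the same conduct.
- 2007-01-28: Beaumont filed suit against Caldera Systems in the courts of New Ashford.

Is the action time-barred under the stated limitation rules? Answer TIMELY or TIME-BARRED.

TIMELY

The claim accrued on 1999-08-04, when the wrongful act occurred.
The untolled deadline — 6 years after 1999-08-04 — is 2005-08-04.
The defendant's absence from the jurisdiction from 2004-02-11 to 2005-03-23 tolled the period for 406 days, extending the deadline to 2006-09-14.
Because the pending criminal prosecution ran from 2006-01-17 to 2006-09-15, the deadline is extended by 241 days to 2007-05-13.
The plaintiff's legal incapacity from 2000-08-04 to 2000-12-17 does not toll the period, because no stated rule makes the plaintiff's incapacity a tolling event.
Nothing else in the chronology tolls or restarts the period.
The 2007-01-28 filing precedes the 2007-05-13 deadline; the claim is timely.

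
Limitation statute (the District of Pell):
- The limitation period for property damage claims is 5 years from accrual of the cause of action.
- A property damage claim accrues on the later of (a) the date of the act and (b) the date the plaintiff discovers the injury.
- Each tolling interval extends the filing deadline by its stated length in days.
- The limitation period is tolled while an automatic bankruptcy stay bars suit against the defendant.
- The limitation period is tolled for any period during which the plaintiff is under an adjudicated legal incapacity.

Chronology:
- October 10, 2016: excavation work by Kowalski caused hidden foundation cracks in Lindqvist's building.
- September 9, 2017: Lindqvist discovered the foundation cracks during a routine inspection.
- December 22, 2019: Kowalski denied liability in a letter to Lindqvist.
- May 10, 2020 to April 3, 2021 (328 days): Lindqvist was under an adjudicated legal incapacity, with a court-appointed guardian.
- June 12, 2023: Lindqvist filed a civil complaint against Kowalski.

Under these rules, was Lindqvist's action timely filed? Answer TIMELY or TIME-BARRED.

TIMELY

The claim accrued on September 9, 2017 — the later of the October 10, 2016 act and the September 9, 2017 discovery.
Adding the 5 years base period to September 9, 2017 gives a deadline of September 9, 2022, before any tolling.
The period was tolled for 328 days by the plaintiff's legal incapacity (May 10, 2020 to April 3, 2021), pushing the deadline to August 3, 2023.
Nothing else in the chronology tolls or restarts the period.
The June 12, 2023 filing precedes the August 3, 2023 deadline; the claim is timely.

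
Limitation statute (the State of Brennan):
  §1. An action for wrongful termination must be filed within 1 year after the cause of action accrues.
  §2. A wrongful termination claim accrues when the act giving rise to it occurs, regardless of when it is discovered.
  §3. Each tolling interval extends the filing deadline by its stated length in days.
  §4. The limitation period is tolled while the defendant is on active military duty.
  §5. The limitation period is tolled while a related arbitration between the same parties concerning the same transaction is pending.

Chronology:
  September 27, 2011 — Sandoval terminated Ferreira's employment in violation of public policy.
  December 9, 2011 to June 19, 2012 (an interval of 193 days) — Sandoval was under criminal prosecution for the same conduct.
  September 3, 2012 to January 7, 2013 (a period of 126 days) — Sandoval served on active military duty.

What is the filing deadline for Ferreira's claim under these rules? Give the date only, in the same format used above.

January 31, 2013

The claim accrued on September 27, 2011, when the wrongful act occurred.
The untolled deadline — 1 year after September 27, 2011 — is September 27, 2012.
Because the defendant's active military service ran from September 3, 2012 to January 7, 2013, the deadline is extended by 126 days to January 31, 2013.
The pending criminal prosecution from December 9, 2011 to June 19, 2012 does not toll the period, because no stated rule makes a criminal prosecution a tolling event.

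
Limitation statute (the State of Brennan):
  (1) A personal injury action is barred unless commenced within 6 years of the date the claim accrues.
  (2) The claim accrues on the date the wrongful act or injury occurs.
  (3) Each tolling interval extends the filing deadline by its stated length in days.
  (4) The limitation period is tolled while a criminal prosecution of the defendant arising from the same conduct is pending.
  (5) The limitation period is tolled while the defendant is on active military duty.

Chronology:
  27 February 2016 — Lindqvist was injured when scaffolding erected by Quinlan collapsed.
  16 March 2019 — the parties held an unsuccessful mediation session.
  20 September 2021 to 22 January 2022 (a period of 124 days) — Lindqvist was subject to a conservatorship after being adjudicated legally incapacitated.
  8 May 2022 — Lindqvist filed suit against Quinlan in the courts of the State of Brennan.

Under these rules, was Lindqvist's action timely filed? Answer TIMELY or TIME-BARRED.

The claim accrued on 27 February 2016, when the wrongful act occurred.
The untolled deadline — 6 years after 27 February 2016 — is 27 February 2022.
The plaintiff's legal incapacity from 20 September 2021 to 22 January 2022 does not toll the period, because no stated rule makes the plaintiff's incapacity a tolling event.
The other events in the timeline have no effect on the limitation period under the stated rules.
The 8 May 2022 filing falls after the 27 February 2022 deadline; the claim is time-barred.

TIME-BARRED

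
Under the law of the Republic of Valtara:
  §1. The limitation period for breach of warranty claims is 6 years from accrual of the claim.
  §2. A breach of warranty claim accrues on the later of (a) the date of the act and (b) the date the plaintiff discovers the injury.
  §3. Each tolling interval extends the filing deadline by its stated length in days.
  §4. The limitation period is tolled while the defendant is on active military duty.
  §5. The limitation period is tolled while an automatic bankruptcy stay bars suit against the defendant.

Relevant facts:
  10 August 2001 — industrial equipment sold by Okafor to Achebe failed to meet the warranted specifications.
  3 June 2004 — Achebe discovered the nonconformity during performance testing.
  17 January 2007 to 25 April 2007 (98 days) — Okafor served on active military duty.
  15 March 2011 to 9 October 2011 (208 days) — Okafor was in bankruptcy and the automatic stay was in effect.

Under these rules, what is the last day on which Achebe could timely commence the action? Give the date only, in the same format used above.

The claim accrued on 3 June 2004 — the later of the 10 August 2001 act and the 3 June 2004 discovery.
Adding the 6 years base period to 3 June 2004 gives a deadline of 3 June 2010, before any tolling.
The period was tolled for 98 days by the defendant's active military service (17 January 2007 to 25 April 2007), pushing the deadline to 9 September 2010.
By the time the automatic bankruptcy stay began on 15 March 2011, the limitation period had already expired on 9 September 2010; that interval cannot revive it.

9 September 2010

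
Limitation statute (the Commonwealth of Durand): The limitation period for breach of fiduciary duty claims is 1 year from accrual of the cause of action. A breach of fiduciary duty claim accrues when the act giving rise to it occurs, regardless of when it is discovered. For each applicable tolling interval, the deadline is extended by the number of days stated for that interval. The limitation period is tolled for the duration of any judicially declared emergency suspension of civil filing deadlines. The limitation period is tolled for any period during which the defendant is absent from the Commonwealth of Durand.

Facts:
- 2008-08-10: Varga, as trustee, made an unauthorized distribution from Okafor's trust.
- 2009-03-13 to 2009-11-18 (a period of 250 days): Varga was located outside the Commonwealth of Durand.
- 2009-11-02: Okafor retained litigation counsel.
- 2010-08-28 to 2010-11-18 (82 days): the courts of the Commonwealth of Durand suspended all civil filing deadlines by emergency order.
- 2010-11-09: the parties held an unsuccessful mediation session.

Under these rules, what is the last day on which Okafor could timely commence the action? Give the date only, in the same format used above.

The limitation period began to run on 2008-08-10.
Adding the 1 year base period to 2008-08-10 gives a deadline of 2009-08-10, before any tolling.
The period was tolled for 250 days by the defendant's absence from the jurisdiction (2009-03-13 to 2009-11-18), pushing the deadline to 2010-04-17.
The emergency suspension of filing deadlines starting 2010-08-28 came too late — the period had run on 2010-04-17 — and so does not extend the deadline.
Nothing else in the chronology tolls or restarts the period.

2010-04-17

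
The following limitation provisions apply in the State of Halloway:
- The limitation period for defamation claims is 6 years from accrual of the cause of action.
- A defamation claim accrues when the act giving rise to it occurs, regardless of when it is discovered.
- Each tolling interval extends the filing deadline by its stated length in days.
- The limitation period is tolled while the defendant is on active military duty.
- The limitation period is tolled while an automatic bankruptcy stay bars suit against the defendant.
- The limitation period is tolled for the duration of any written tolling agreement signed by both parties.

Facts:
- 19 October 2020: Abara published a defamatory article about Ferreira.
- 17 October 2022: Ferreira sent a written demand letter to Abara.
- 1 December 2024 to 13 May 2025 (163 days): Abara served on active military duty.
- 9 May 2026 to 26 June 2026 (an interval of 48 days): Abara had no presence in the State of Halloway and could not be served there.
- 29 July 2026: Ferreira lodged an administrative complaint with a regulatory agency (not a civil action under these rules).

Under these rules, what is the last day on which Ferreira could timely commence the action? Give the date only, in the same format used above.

31 March 2027

The cause of action accrued on 19 October 2020, the date of the act.
The untolled deadline — 6 years after 19 October 2020 — is 19 October 2026.
The defendant's active military service from 1 December 2024 to 13 May 2025 tolled the period for 163 days, extending the deadline to 31 March 2027.
No stated provision tolls the period for the defendant's absence, so the interval from 9 May 2026 to 26 June 2026 has no effect on the deadline.
None of the other events listed affects the running of the period under the stated rules.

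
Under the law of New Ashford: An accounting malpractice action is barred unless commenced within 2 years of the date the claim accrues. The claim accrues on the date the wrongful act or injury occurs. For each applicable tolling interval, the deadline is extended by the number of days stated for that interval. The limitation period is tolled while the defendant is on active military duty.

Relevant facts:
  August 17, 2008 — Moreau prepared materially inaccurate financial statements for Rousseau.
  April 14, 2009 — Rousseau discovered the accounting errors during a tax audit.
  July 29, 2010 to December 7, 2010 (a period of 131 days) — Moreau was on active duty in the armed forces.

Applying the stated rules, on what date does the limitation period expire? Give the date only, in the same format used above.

December 26, 2010

Because the rule ties accrual to occurrence, the claim accrued on August 17, 2008, not on the April 14, 2009 discovery date.
2 years from August 17, 2008 is August 17, 2010.
Because the defendant's active military service ran from July 29, 2010 to December 7, 2010, the deadline is extended by 131 days to December 26, 2010.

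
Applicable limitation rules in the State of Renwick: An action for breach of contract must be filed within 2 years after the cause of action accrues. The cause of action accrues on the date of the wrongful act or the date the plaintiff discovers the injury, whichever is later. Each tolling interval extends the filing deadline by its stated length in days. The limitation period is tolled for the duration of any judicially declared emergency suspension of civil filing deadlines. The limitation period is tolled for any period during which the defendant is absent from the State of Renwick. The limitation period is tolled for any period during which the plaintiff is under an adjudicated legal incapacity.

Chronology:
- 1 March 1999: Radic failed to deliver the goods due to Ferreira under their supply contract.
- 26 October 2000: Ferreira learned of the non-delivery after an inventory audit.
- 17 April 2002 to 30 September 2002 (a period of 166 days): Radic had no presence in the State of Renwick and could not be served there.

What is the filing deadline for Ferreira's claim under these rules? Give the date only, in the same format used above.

The claim accrued on 26 October 2000 — the later of the 1 March 1999 act and the 26 October 2000 discovery.
Adding the 2 years base period to 26 October 2000 gives a deadline of 26 October 2002, before any tolling.
The defendant's absence from the jurisdiction from 17 April 2002 to 30 September 2002 tolled the period for 166 days, extending the deadline to 10 April 2003.

10 April 2003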